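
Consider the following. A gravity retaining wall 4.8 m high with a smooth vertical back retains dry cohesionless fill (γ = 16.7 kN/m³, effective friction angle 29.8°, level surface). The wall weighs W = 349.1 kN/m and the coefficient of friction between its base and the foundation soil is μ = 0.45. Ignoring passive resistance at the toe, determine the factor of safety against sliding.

K_a = tan²(45° − 29.8°/2) = 0.3360.
P_a = ½K_aγH² = 0.5×0.3360×16.7×4.8² = 64.65 kN/m, acting at H/3 = 1.600 m above the base.
FS_sliding = μW / P_a = 0.45×349.1 / 64.65 = 2.430.

2.43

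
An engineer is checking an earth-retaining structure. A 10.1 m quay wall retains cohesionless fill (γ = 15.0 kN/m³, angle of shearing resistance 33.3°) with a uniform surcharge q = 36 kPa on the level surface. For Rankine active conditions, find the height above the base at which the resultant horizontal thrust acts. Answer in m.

3.91 m

K_a = 0.2911.
Triangular part P₁ = ½K_aγH² = 222.7 at H/3 = 3.367 m; rectangular part P₂ = K_a q H = 105.9 at H/2 = 5.050 m.
ȳ = (P₁·3.367 + P₂·5.050)/(P₁+P₂) = 3.909 m.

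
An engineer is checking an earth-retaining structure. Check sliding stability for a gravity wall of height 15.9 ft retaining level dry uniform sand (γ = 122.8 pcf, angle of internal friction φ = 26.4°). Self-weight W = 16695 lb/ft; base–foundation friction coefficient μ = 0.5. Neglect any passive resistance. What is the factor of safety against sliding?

K_a = tan²(45° − 26.4°/2) = 0.3844.
P_a = ½K_aγH² = 0.5×0.3844×122.8×15.9² = 5967 lb/ft, acting at H/3 = 5.300 ft above the base.
FS_sliding = μW / P_a = 0.5×16695 / 5967 = 1.399.

1.40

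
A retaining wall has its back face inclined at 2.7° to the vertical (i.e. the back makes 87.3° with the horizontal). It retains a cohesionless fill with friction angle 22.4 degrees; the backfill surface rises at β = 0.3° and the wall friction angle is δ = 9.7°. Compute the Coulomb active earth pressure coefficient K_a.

0.431

K_a = sin²(α+φ) / [sin²α · sin(α−δ) · (1 + √{sin(φ+δ)sin(φ−β) / (sin(α−δ)sin(α+β))})²].
With α = 87.3°, φ = 22.4°, δ = 9.7°, β = 0.3°: K_a = 0.4310.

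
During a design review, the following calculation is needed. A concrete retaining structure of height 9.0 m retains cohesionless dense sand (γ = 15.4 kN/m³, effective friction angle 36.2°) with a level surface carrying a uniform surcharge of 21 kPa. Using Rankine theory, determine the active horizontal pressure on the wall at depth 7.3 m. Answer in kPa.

34.3 kPa

K_a = (1 − sin φ)/(1 + sin φ) = 0.2574.
σ_v = γz + q = 15.4 × 7.3 + 21 = 133.4 kPa.
σ_h = K_a σ_v = 0.2574 × 133.4 = 34.34 kPa.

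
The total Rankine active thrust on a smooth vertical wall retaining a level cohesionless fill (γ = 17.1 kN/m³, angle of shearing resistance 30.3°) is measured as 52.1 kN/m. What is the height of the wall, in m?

K_a = 0.3293. P_a = ½ K_a γ H² ⇒ H = √(2P_a/(K_a γ)).
H = √(2×52.1/(0.3293×17.1)) = 4.302 m.

4.30 m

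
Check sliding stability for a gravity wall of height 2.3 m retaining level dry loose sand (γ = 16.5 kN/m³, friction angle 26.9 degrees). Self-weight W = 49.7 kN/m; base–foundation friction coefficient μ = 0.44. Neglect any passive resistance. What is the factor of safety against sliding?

K_a = tan²(45° − 26.9°/2) = 0.3770.
P_a = ½K_aγH² = 0.5×0.3770×16.5×2.3² = 16.45 kN/m, acting at H/3 = 0.7667 m above the base.
FS_sliding = μW / P_a = 0.44×49.7 / 16.45 = 1.329.

1.33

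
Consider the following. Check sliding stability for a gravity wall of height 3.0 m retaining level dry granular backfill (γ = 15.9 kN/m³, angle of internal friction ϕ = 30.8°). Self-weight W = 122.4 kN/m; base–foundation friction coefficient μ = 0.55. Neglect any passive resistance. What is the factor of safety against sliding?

2.92

K_a = tan²(45° − 30.8°/2) = 0.3227.
P_a = ½K_aγH² = 0.5×0.3227×15.9×3.0² = 23.09 kN/m, acting at H/3 = 1.000 m above the base.
FS_sliding = μW / P_a = 0.55×122.4 / 23.09 = 2.916.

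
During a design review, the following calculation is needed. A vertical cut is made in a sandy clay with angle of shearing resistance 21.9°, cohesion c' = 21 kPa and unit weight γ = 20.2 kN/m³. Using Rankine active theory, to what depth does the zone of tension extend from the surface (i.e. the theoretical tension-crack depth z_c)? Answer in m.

3.08 m

K_a = tan²(45° − 21.9°/2) = 0.4567; √K_a = 0.6758.
The active pressure is zero where K_a γ z = 2c√K_a, so z_c = 2c/(γ√K_a) = 2×21/(20.2×0.6758) = 3.077 m.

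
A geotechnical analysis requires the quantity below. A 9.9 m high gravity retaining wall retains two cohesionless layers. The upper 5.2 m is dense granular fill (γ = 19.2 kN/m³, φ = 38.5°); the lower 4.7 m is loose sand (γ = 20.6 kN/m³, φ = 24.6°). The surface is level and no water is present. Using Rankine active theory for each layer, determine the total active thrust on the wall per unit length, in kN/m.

K_a1 = tan²(45°−38.5°/2) = 0.2327; K_a2 = tan²(45°−24.6°/2) = 0.4121.
Layer 1: σ at base = K_a1 γ₁ h₁ = 23.23 kPa; P₁ = ½×23.23×5.2 = 60.39.
Layer 2: σ_v at top = γ₁h₁ = 99.84; σ_h top = K_a2×99.84 = 41.15; σ_h base = K_a2×(99.84+20.6×4.7) = 81.05.
P₂ = ½(41.15+81.05)×4.7 = 287.2. Total P_a = 60.39+287.2 = 347.6 kN/m.

348 kN/m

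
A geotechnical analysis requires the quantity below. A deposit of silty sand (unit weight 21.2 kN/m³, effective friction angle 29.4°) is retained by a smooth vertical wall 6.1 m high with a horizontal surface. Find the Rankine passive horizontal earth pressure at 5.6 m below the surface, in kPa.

348 kPa

K_p = (1 + sin φ)/(1 − sin φ) = 2.929.
σ_h = K_p γ z = 2.929 × 21.2 × 5.6 = 347.7 kPa.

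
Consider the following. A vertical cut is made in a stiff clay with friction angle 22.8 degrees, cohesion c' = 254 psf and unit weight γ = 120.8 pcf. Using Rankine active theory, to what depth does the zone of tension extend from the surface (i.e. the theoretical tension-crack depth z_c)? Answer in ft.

6.33 ft

K_a = tan²(45° − 22.8°/2) = 0.4414; √K_a = 0.6644.
The active pressure is zero where K_a γ z = 2c√K_a, so z_c = 2c/(γ√K_a) = 2×254/(120.8×0.6644) = 6.329 ft.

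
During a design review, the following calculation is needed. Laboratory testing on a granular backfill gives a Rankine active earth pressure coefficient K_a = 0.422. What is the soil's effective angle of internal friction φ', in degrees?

24.0°

K_a = tan²(45° − φ/2) ⇒ 45° − φ/2 = arctan(√0.422) = 33.01°.
φ = 2(45° − 33.01°) = 23.98°.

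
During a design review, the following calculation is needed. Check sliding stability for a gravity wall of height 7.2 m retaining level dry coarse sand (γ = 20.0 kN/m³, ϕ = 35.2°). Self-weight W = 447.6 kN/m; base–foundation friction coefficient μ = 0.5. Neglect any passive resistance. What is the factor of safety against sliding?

K_a = tan²(45° − 35.2°/2) = 0.2687.
P_a = ½K_aγH² = 0.5×0.2687×20.0×7.2² = 139.3 kN/m, acting at H/3 = 2.400 m above the base.
FS_sliding = μW / P_a = 0.5×447.6 / 139.3 = 1.607.

1.61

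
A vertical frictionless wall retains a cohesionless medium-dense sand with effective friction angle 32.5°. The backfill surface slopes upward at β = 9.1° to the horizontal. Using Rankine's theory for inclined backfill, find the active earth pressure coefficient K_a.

0.312

K_a = cos β · (cos β − √(cos²β − cos²φ)) / (cos β + √(cos²β − cos²φ)).
cos β = 0.9874, cos φ = 0.8434, √(cos²β − cos²φ) = 0.5135.
K_a = 0.9874 × (0.9874 − 0.5135)/(0.9874 + 0.5135) = 0.3118.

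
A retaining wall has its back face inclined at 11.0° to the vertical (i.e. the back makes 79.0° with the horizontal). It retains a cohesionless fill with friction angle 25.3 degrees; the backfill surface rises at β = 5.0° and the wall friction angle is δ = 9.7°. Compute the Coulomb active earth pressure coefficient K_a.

0.487

K_a = sin²(α+φ) / [sin²α · sin(α−δ) · (1 + √{sin(φ+δ)sin(φ−β) / (sin(α−δ)sin(α+β))})²].
With α = 79.0°, φ = 25.3°, δ = 9.7°, β = 5.0°: K_a = 0.4870.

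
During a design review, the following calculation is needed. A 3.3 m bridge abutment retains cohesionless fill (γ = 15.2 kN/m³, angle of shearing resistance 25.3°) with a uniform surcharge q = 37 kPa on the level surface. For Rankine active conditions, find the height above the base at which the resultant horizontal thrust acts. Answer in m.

K_a = 0.4012.
Triangular part P₁ = ½K_aγH² = 33.20 at H/3 = 1.100 m; rectangular part P₂ = K_a q H = 48.99 at H/2 = 1.650 m.
ȳ = (P₁·1.100 + P₂·1.650)/(P₁+P₂) = 1.428 m.

1.43 m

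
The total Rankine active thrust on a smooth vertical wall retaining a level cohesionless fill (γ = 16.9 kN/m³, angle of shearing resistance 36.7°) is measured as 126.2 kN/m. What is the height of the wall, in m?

K_a = 0.2519. P_a = ½ K_a γ H² ⇒ H = √(2P_a/(K_a γ)).
H = √(2×126.2/(0.2519×16.9)) = 7.701 m.

7.70 m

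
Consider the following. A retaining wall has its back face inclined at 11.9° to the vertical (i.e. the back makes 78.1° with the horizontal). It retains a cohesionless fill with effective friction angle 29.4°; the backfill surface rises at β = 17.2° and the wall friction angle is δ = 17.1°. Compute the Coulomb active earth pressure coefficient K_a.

K_a = sin²(α+φ) / [sin²α · sin(α−δ) · (1 + √{sin(φ+δ)sin(φ−β) / (sin(α−δ)sin(α+β))})²].
With α = 78.1°, φ = 29.4°, δ = 17.1°, β = 17.2°: K_a = 0.5390.

0.539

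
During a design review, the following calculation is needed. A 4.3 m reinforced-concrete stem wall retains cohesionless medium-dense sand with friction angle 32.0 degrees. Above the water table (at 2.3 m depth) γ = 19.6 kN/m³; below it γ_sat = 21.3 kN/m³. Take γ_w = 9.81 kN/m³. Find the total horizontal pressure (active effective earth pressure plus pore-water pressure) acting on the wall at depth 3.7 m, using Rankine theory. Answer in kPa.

32.5 kPa

K_a = (1 − sin φ)/(1 + sin φ) = 0.3073.
γ' = 21.3 − 9.81 = 11.49 kN/m³.
Effective vertical stress at 3.7 m: σ'_v = 19.6×2.3 + 11.49×1.40 = 61.17 kPa.
σ'_h = K_a σ'_v = 0.3073 × 61.17 = 18.79 kPa; u = γ_w × 1.40 = 13.73 kPa.
Total σ_h = 18.79 + 13.73 = 32.53 kPa.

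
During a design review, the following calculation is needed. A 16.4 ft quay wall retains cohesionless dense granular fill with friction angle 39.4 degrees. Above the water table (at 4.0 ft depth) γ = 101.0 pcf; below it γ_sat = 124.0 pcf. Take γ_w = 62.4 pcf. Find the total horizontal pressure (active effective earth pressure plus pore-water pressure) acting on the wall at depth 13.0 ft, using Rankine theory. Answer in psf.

K_a = (1 − sin φ)/(1 + sin φ) = 0.2234.
γ' = 124.0 − 62.4 = 61.60 pcf.
Effective vertical stress at 13.0 ft: σ'_v = 101.0×4.0 + 61.60×9.00 = 958.4 psf.
σ'_h = K_a σ'_v = 0.2234 × 958.4 = 214.1 psf; u = γ_w × 9.00 = 561.6 psf.
Total σ_h = 214.1 + 561.6 = 775.7 psf.

776 psf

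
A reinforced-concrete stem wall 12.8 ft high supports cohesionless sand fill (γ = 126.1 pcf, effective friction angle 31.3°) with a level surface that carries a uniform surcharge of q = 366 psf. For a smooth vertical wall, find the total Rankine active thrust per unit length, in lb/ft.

K_a = tan²(45° − φ/2) = 0.3162.
Soil triangle: ½ K_a γ H² = 0.5×0.3162×126.1×12.8² = 3266 lb/ft.
Surcharge rectangle: K_a q H = 0.3162×366×12.8 = 1481 lb/ft.
Total = 3266 + 1481 = 4748 lb/ft.

4750 lb/ft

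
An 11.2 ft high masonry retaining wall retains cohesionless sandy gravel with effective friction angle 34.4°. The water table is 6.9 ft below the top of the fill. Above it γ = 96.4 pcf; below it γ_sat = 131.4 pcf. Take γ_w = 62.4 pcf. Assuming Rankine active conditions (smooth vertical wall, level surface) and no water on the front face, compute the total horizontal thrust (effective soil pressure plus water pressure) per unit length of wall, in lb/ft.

K_a = tan²(45° − φ/2) = 0.2780.
γ' = 131.4 − 62.4 = 69.00 pcf. Depth below WT = 4.3 ft.
σ'_h at WT = K_a γ d_w = 184.9 psf; at base = 184.9 + K_a γ' × 4.3 = 267.4 psf.
P₁ (0–6.9 ft) = ½×184.9×6.9 = 637.9. P₂ (6.9–11.2 ft) = ½(184.9+267.4)×4.3 = 972.4.
P_w = ½ γ_w h₂² = 0.5×62.4×4.3² = 576.9. Total = 637.9+972.4+576.9 = 2187 lb/ft.

2190 lb/ft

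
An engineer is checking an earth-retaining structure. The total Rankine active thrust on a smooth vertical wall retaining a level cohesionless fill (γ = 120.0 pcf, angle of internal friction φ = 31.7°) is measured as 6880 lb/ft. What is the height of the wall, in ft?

19.2 ft

K_a = 0.3111. P_a = ½ K_a γ H² ⇒ H = √(2P_a/(K_a γ)).
H = √(2×6880/(0.3111×120.0)) = 19.20 ft.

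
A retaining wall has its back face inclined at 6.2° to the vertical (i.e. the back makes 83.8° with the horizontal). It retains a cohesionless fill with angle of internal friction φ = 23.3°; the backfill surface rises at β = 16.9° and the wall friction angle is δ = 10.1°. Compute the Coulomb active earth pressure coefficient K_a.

K_a = sin²(α+φ) / [sin²α · sin(α−δ) · (1 + √{sin(φ+δ)sin(φ−β) / (sin(α−δ)sin(α+β))})²].
With α = 83.8°, φ = 23.3°, δ = 10.1°, β = 16.9°: K_a = 0.6114.

0.611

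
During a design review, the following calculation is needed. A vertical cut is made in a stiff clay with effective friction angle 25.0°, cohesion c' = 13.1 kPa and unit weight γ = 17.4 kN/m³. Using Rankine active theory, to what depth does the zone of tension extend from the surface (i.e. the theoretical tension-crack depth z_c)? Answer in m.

2.36 m

K_a = tan²(45° − 25.0°/2) = 0.4059; √K_a = 0.6371.
The active pressure is zero where K_a γ z = 2c√K_a, so z_c = 2c/(γ√K_a) = 2×13.1/(17.4×0.6371) = 2.364 m.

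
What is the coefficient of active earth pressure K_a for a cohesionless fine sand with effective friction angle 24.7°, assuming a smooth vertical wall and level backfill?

0.411

K_a = (1 − sin φ)/(1 + sin φ) = (1 − sin 24.7°)/(1 + sin 24.7°) = 0.4106.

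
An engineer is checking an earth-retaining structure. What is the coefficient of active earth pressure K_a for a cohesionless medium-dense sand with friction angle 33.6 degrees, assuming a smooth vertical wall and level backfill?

K_a = (1 − sin φ)/(1 + sin φ) = (1 − sin 33.6°)/(1 + sin 33.6°) = 0.2875.

0.288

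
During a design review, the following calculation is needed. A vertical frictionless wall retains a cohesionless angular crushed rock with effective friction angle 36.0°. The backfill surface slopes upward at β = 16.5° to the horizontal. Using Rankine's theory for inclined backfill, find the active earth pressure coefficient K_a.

0.289

K_a = cos β · (cos β − √(cos²β − cos²φ)) / (cos β + √(cos²β − cos²φ)).
cos β = 0.9588, cos φ = 0.8090, √(cos²β − cos²φ) = 0.5146.
K_a = 0.9588 × (0.9588 − 0.5146)/(0.9588 + 0.5146) = 0.2891.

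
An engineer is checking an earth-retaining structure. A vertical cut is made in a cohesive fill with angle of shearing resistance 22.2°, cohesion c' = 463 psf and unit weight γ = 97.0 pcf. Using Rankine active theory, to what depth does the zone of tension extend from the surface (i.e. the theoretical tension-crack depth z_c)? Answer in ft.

K_a = tan²(45° − 22.2°/2) = 0.4515; √K_a = 0.6720.
The active pressure is zero where K_a γ z = 2c√K_a, so z_c = 2c/(γ√K_a) = 2×463/(97.0×0.6720) = 14.21 ft.

14.2 ft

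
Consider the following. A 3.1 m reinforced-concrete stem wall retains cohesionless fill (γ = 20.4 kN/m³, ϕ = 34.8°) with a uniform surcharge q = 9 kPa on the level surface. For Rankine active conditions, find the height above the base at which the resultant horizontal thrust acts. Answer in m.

1.15 m

K_a = 0.2733.
Triangular part P₁ = ½K_aγH² = 26.79 at H/3 = 1.033 m; rectangular part P₂ = K_a q H = 7.625 at H/2 = 1.550 m.
ȳ = (P₁·1.033 + P₂·1.550)/(P₁+P₂) = 1.148 m.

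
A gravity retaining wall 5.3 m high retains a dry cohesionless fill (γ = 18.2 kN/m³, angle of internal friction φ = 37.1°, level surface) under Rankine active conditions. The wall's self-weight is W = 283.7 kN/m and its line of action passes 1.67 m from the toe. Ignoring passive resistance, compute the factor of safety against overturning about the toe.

4.24

K_a = tan²(45° − 37.1°/2) = 0.2475.
P_a = ½K_aγH² = 0.5×0.2475×18.2×5.3² = 63.27 kN/m, acting at H/3 = 1.767 m above the base.
Overturning moment M_o = P_a × H/3 = 63.27 × 1.767 = 111.8.
Resisting moment M_r = W × 1.67 = 283.7 × 1.67 = 473.8.
FS_overturning = M_r/M_o = 473.8/111.8 = 4.239.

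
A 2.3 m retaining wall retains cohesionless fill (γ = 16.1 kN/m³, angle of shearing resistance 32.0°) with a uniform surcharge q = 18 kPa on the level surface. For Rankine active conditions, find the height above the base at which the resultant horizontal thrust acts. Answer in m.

0.956 m

K_a = 0.3073.
Triangular part P₁ = ½K_aγH² = 13.08 at H/3 = 0.7667 m; rectangular part P₂ = K_a q H = 12.72 at H/2 = 1.150 m.
ȳ = (P₁·0.7667 + P₂·1.150)/(P₁+P₂) = 0.9556 m.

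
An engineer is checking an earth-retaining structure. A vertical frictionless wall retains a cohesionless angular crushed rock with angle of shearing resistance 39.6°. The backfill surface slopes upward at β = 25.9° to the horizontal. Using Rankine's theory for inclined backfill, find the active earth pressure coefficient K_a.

K_a = cos β · (cos β − √(cos²β − cos²φ)) / (cos β + √(cos²β − cos²φ)).
cos β = 0.8996, cos φ = 0.7705, √(cos²β − cos²φ) = 0.4642.
K_a = 0.8996 × (0.8996 − 0.4642)/(0.8996 + 0.4642) = 0.2871.

0.287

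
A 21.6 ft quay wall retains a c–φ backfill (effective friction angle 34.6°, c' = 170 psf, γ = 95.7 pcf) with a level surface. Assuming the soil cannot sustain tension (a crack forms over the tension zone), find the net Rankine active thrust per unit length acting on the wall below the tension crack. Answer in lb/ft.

K_a = 0.2756; √K_a = 0.5250.
Tension-crack depth z_c = 2c/(γ√K_a) = 2×170/(95.7×0.5250) = 6.767 ft.
σ_a at base = K_a γ H − 2c√K_a = 0.2756×95.7×21.6 − 2×170×0.5250 = 391.3 psf.
P_a = ½ × 391.3 × (H − z_c) = 0.5×391.3×14.83 = 2902 lb/ft.

2900 lb/ft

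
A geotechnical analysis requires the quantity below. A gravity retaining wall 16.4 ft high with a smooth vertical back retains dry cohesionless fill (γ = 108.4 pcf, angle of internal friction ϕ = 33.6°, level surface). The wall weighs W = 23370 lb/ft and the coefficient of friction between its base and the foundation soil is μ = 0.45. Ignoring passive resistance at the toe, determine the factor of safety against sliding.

2.51

K_a = tan²(45° − 33.6°/2) = 0.2875.
P_a = ½K_aγH² = 0.5×0.2875×108.4×16.4² = 4191 lb/ft, acting at H/3 = 5.467 ft above the base.
FS_sliding = μW / P_a = 0.45×23370 / 4191 = 2.509.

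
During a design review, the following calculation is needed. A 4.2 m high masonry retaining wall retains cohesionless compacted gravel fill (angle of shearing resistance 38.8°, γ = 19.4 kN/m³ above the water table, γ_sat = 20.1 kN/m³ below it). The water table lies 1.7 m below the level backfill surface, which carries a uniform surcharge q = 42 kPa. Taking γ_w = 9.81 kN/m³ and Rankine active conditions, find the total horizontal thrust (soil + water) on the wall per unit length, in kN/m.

K_a = tan²(45° − φ/2) = 0.2296.
γ' = 20.1 − 9.81 = 10.29 kN/m³. h₂ = H − d_w = 2.5 m.
σ'_h: at surface K_a·q = 9.641; at WT K_a(q+γd_w) = 17.21; at base K_a(q+γd_w+γ'h₂) = 23.12 kPa.
P₁ = ½(9.641+17.21)×1.7 = 22.83; P₂ = ½(17.21+23.12)×2.5 = 50.41; P_w = ½γ_w h₂² = 30.66.
Total = 22.83+50.41+30.66 = 103.9 kN/m.

104 kN/m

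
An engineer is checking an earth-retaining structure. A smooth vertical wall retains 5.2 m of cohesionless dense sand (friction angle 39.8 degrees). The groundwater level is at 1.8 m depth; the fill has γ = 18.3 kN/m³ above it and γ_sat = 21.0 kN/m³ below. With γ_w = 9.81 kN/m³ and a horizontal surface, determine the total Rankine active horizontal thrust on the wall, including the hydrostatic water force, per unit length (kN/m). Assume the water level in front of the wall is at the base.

K_a = tan²(45° − φ/2) = 0.2194.
γ' = 21.0 − 9.81 = 11.19 kN/m³. Depth below WT = 3.4 m.
σ'_h at WT = K_a γ d_w = 7.228 kPa; at base = 7.228 + K_a γ' × 3.4 = 15.58 kPa.
P₁ (0–1.8 m) = ½×7.228×1.8 = 6.505. P₂ (1.8–5.2 m) = ½(7.228+15.58)×3.4 = 38.77.
P_w = ½ γ_w h₂² = 0.5×9.81×3.4² = 56.70. Total = 6.505+38.77+56.70 = 102.0 kN/m.

102 kN/m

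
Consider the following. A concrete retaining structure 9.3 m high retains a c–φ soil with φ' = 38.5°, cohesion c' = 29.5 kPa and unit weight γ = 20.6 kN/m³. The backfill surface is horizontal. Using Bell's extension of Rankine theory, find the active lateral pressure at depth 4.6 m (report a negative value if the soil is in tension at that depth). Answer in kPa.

-6.41 kPa

K_a = (1 − sin φ)/(1 + sin φ) = 0.2327.
σ_a = K_a γ z − 2c√K_a = 0.2327×20.6×4.6 − 2×29.5×0.4823 = -6.412 kPa.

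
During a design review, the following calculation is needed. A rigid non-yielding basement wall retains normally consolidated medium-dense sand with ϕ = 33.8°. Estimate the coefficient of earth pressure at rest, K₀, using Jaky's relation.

0.444

K₀ = 1 − sin φ' = 1 − sin 33.8° = 0.4437.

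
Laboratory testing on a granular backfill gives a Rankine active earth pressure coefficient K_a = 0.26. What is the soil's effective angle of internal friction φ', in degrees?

K_a = tan²(45° − φ/2) ⇒ 45° − φ/2 = arctan(√0.26) = 27.02°.
φ = 2(45° − 27.02°) = 35.97°.

36.0°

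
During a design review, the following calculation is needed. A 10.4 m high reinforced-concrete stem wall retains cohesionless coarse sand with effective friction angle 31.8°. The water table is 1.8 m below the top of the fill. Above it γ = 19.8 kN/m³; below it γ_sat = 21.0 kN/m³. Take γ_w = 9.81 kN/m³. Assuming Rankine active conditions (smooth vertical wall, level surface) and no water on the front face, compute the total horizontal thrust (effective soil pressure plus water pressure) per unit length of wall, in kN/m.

596 kN/m

K_a = tan²(45° − φ/2) = 0.3098.
γ' = 21.0 − 9.81 = 11.19 kN/m³. Depth below WT = 8.6 m.
σ'_h at WT = K_a γ d_w = 11.04 kPa; at base = 11.04 + K_a γ' × 8.6 = 40.85 kPa.
P₁ (0–1.8 m) = ½×11.04×1.8 = 9.937. P₂ (1.8–10.4 m) = ½(11.04+40.85)×8.6 = 223.1.
P_w = ½ γ_w h₂² = 0.5×9.81×8.6² = 362.8. Total = 9.937+223.1+362.8 = 595.9 kN/m.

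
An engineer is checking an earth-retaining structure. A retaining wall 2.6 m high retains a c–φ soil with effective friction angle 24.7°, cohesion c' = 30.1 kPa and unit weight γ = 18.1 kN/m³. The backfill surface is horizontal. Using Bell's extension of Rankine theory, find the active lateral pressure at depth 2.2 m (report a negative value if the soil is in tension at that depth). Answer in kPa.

-22.2 kPa

K_a = (1 − sin φ)/(1 + sin φ) = 0.4106.
σ_a = K_a γ z − 2c√K_a = 0.4106×18.1×2.2 − 2×30.1×0.6408 = -22.22 kPa.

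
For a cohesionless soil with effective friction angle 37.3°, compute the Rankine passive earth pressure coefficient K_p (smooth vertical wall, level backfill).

4.08

K_p = (1 + sin φ)/(1 − sin φ) = tan²(45° + 37.3°/2) = 4.076.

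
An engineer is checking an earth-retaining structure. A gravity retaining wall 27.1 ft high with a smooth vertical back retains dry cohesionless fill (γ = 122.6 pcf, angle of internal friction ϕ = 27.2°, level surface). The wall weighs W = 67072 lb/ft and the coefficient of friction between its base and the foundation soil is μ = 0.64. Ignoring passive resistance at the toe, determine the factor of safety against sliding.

2.56

K_a = tan²(45° − 27.2°/2) = 0.3726.
P_a = ½K_aγH² = 0.5×0.3726×122.6×27.1² = 16770 lb/ft, acting at H/3 = 9.033 ft above the base.
FS_sliding = μW / P_a = 0.64×67072 / 16770 = 2.559.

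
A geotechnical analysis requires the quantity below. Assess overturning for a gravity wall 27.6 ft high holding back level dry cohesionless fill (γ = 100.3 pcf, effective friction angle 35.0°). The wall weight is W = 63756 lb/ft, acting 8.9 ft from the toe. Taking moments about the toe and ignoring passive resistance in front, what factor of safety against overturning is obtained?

K_a = tan²(45° − 35.0°/2) = 0.2710.
P_a = ½K_aγH² = 0.5×0.2710×100.3×27.6² = 10350 lb/ft, acting at H/3 = 9.200 ft above the base.
Overturning moment M_o = P_a × H/3 = 10350 × 9.200 = 95240.
Resisting moment M_r = W × 8.9 = 63756 × 8.9 = 567400.
FS_overturning = M_r/M_o = 567400/95240 = 5.958.

5.96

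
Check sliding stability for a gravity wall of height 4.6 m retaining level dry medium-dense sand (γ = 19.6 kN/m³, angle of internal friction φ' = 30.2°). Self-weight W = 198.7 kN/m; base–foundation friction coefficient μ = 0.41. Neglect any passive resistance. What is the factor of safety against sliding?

1.19

K_a = tan²(45° − 30.2°/2) = 0.3307.
P_a = ½K_aγH² = 0.5×0.3307×19.6×4.6² = 68.57 kN/m, acting at H/3 = 1.533 m above the base.
FS_sliding = μW / P_a = 0.41×198.7 / 68.57 = 1.188.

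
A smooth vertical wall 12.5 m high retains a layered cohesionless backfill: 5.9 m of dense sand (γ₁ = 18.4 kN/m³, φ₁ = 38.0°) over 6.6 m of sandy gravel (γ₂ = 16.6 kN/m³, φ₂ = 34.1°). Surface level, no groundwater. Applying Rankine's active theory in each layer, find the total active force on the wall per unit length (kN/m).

K_a1 = tan²(45°−38.0°/2) = 0.2379; K_a2 = tan²(45°−34.1°/2) = 0.2815.
Layer 1: σ at base = K_a1 γ₁ h₁ = 25.82 kPa; P₁ = ½×25.82×5.9 = 76.18.
Layer 2: σ_v at top = γ₁h₁ = 108.6; σ_h top = K_a2×108.6 = 30.56; σ_h base = K_a2×(108.6+16.6×6.6) = 61.41.
P₂ = ½(30.56+61.41)×6.6 = 303.5. Total P_a = 76.18+303.5 = 379.7 kN/m.

380 kN/m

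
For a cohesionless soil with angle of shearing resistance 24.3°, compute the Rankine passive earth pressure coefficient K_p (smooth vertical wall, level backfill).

K_p = (1 + sin φ)/(1 − sin φ) = tan²(45° + 24.3°/2) = 2.399.

2.40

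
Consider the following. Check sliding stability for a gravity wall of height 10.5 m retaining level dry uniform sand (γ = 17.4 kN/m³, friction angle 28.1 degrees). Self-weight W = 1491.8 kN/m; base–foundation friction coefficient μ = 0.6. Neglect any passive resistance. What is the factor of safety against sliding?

2.59

K_a = tan²(45° − 28.1°/2) = 0.3596.
P_a = ½K_aγH² = 0.5×0.3596×17.4×10.5² = 344.9 kN/m, acting at H/3 = 3.500 m above the base.
FS_sliding = μW / P_a = 0.6×1491.8 / 344.9 = 2.595.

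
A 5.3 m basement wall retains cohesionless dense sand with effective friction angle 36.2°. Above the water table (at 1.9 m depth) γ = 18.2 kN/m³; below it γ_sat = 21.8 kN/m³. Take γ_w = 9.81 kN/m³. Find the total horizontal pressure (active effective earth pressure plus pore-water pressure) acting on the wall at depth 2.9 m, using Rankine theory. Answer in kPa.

21.8 kPa

K_a = (1 − sin φ)/(1 + sin φ) = 0.2574.
γ' = 21.8 − 9.81 = 11.99 kN/m³.
Effective vertical stress at 2.9 m: σ'_v = 18.2×1.9 + 11.99×1.00 = 46.57 kPa.
σ'_h = K_a σ'_v = 0.2574 × 46.57 = 11.99 kPa; u = γ_w × 1.00 = 9.810 kPa.
Total σ_h = 11.99 + 9.810 = 21.80 kPa.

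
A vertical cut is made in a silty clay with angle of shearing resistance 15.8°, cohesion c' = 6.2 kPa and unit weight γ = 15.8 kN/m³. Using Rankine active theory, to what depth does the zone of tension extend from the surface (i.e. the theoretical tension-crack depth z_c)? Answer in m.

1.04 m

K_a = tan²(45° − 15.8°/2) = 0.5720; √K_a = 0.7563.
The active pressure is zero where K_a γ z = 2c√K_a, so z_c = 2c/(γ√K_a) = 2×6.2/(15.8×0.7563) = 1.038 m.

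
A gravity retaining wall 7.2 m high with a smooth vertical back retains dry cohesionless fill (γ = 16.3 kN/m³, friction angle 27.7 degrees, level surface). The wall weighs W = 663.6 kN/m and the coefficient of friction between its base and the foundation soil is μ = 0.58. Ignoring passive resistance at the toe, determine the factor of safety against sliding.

2.49

K_a = tan²(45° − 27.7°/2) = 0.3653.
P_a = ½K_aγH² = 0.5×0.3653×16.3×7.2² = 154.4 kN/m, acting at H/3 = 2.400 m above the base.
FS_sliding = μW / P_a = 0.58×663.6 / 154.4 = 2.494.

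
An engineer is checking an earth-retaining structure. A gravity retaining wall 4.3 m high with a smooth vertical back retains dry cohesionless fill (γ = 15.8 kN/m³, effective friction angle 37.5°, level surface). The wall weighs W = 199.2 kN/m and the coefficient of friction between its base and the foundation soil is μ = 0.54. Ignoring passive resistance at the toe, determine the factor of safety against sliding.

K_a = tan²(45° − 37.5°/2) = 0.2432.
P_a = ½K_aγH² = 0.5×0.2432×15.8×4.3² = 35.52 kN/m, acting at H/3 = 1.433 m above the base.
FS_sliding = μW / P_a = 0.54×199.2 / 35.52 = 3.028.

3.03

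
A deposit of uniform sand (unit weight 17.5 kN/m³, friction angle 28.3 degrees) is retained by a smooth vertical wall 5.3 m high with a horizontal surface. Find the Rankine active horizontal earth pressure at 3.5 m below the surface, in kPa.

21.9 kPa

K_a = (1 − sin φ)/(1 + sin φ) = 0.3568.
σ_h = K_a γ z = 0.3568 × 17.5 × 3.5 = 21.85 kPa.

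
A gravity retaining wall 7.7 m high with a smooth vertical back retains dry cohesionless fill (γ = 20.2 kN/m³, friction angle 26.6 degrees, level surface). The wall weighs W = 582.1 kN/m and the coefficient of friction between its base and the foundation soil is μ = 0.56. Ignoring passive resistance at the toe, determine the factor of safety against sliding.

1.43

K_a = tan²(45° − 26.6°/2) = 0.3814.
P_a = ½K_aγH² = 0.5×0.3814×20.2×7.7² = 228.4 kN/m, acting at H/3 = 2.567 m above the base.
FS_sliding = μW / P_a = 0.56×582.1 / 228.4 = 1.427.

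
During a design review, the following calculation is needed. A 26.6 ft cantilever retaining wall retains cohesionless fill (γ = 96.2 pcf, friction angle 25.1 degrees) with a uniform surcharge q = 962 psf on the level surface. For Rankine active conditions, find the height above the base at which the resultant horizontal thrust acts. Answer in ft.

K_a = 0.4043.
Triangular part P₁ = ½K_aγH² = 13760 at H/3 = 8.867 ft; rectangular part P₂ = K_a q H = 10350 at H/2 = 13.30 ft.
ȳ = (P₁·8.867 + P₂·13.30)/(P₁+P₂) = 10.77 ft.

10.8 ft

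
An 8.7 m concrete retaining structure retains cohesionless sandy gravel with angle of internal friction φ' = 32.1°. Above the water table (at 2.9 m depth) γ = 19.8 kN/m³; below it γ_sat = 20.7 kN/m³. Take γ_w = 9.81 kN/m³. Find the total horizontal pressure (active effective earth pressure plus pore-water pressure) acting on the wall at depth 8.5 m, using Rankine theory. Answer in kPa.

91.2 kPa

K_a = (1 − sin φ)/(1 + sin φ) = 0.3060.
γ' = 20.7 − 9.81 = 10.89 kN/m³.
Effective vertical stress at 8.5 m: σ'_v = 19.8×2.9 + 10.89×5.60 = 118.4 kPa.
σ'_h = K_a σ'_v = 0.3060 × 118.4 = 36.23 kPa; u = γ_w × 5.60 = 54.94 kPa.
Total σ_h = 36.23 + 54.94 = 91.17 kPa.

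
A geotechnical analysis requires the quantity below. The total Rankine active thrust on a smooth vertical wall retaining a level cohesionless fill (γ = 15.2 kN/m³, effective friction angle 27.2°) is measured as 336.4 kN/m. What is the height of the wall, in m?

10.9 m

K_a = 0.3726. P_a = ½ K_a γ H² ⇒ H = √(2P_a/(K_a γ)).
H = √(2×336.4/(0.3726×15.2)) = 10.90 m.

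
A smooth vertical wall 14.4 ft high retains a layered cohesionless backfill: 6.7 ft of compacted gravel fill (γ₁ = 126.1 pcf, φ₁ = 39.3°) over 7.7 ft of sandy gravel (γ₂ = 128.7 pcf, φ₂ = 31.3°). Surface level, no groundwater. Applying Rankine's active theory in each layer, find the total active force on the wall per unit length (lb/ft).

3900 lb/ft

K_a1 = tan²(45°−39.3°/2) = 0.2245; K_a2 = tan²(45°−31.3°/2) = 0.3162.
Layer 1: σ at base = K_a1 γ₁ h₁ = 189.6 psf; P₁ = ½×189.6×6.7 = 635.3.
Layer 2: σ_v at top = γ₁h₁ = 844.9; σ_h top = K_a2×844.9 = 267.2; σ_h base = K_a2×(844.9+128.7×7.7) = 580.5.
P₂ = ½(267.2+580.5)×7.7 = 3264. Total P_a = 635.3+3264 = 3899 lb/ft.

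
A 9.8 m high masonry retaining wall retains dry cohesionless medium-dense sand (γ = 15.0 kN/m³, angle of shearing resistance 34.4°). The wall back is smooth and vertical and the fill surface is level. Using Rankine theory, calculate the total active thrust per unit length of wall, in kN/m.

200 kN/m

K_a = tan²(45° − φ/2) = 0.2780.
P_a = ½ K_a γ H² = 0.5 × 0.2780 × 15.0 × 9.8² = 200.2 kN/m.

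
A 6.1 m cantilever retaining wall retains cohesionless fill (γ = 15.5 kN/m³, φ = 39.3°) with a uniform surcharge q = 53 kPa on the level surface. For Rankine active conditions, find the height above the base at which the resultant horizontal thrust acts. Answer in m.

2.57 m

K_a = 0.2245.
Triangular part P₁ = ½K_aγH² = 64.73 at H/3 = 2.033 m; rectangular part P₂ = K_a q H = 72.57 at H/2 = 3.050 m.
ȳ = (P₁·2.033 + P₂·3.050)/(P₁+P₂) = 2.571 m.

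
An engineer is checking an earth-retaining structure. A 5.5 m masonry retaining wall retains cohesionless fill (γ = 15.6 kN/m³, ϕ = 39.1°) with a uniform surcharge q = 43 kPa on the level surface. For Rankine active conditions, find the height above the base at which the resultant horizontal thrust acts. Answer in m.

K_a = 0.2265.
Triangular part P₁ = ½K_aγH² = 53.44 at H/3 = 1.833 m; rectangular part P₂ = K_a q H = 53.56 at H/2 = 2.750 m.
ȳ = (P₁·1.833 + P₂·2.750)/(P₁+P₂) = 2.292 m.

2.29 m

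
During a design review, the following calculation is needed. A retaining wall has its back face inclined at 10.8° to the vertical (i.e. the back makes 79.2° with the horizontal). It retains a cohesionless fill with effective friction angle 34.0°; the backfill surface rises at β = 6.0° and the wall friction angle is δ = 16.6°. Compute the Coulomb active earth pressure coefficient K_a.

0.367

K_a = sin²(α+φ) / [sin²α · sin(α−δ) · (1 + √{sin(φ+δ)sin(φ−β) / (sin(α−δ)sin(α+β))})²].
With α = 79.2°, φ = 34.0°, δ = 16.6°, β = 6.0°: K_a = 0.3665.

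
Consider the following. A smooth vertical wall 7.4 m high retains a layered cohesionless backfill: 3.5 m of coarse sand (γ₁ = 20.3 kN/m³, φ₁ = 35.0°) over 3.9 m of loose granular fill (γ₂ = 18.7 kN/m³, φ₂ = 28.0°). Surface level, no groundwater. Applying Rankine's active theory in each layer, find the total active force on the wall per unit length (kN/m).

K_a1 = tan²(45°−35.0°/2) = 0.2710; K_a2 = tan²(45°−28.0°/2) = 0.3610.
Layer 1: σ at base = K_a1 γ₁ h₁ = 19.25 kPa; P₁ = ½×19.25×3.5 = 33.69.
Layer 2: σ_v at top = γ₁h₁ = 71.05; σ_h top = K_a2×71.05 = 25.65; σ_h base = K_a2×(71.05+18.7×3.9) = 51.98.
P₂ = ½(25.65+51.98)×3.9 = 151.4. Total P_a = 33.69+151.4 = 185.1 kN/m.

185 kN/m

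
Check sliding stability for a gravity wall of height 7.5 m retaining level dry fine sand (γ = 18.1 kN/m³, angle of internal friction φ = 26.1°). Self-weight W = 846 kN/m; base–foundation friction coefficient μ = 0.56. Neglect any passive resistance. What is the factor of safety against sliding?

2.39

K_a = tan²(45° − 26.1°/2) = 0.3889.
P_a = ½K_aγH² = 0.5×0.3889×18.1×7.5² = 198.0 kN/m, acting at H/3 = 2.500 m above the base.
FS_sliding = μW / P_a = 0.56×846 / 198.0 = 2.393.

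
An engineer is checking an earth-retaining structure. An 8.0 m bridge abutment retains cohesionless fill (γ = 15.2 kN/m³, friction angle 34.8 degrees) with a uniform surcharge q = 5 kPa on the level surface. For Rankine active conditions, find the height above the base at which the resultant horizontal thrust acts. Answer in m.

2.77 m

K_a = 0.2733.
Triangular part P₁ = ½K_aγH² = 132.9 at H/3 = 2.667 m; rectangular part P₂ = K_a q H = 10.93 at H/2 = 4.000 m.
ȳ = (P₁·2.667 + P₂·4.000)/(P₁+P₂) = 2.768 m.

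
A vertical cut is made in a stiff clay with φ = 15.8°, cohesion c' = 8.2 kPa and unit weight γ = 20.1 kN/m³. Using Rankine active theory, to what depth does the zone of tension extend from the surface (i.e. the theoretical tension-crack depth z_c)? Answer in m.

K_a = tan²(45° − 15.8°/2) = 0.5720; √K_a = 0.7563.
The active pressure is zero where K_a γ z = 2c√K_a, so z_c = 2c/(γ√K_a) = 2×8.2/(20.1×0.7563) = 1.079 m.

1.08 m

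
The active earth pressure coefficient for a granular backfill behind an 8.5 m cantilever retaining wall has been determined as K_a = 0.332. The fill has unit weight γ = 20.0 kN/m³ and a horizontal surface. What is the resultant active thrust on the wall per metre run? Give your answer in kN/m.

P = ½ K_a γ H² = 0.5 × 0.332 × 20.0 × 8.5² = 239.9 kN/m.

240 kN/m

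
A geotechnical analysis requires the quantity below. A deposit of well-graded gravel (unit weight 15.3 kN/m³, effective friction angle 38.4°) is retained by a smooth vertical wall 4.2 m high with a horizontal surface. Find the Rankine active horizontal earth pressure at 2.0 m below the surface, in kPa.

K_a = (1 − sin φ)/(1 + sin φ) = 0.2337.
σ_h = K_a γ z = 0.2337 × 15.3 × 2.0 = 7.151 kPa.

7.15 kPa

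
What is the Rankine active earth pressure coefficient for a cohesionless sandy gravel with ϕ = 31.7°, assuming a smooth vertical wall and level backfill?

0.311

K_a = tan²(45° − φ/2) = tan²(29.15°) = 0.3111.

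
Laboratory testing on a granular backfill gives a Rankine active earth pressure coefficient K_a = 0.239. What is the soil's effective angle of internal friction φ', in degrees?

37.9°

K_a = tan²(45° − φ/2) ⇒ 45° − φ/2 = arctan(√0.239) = 26.05°.
φ = 2(45° − 26.05°) = 37.89°.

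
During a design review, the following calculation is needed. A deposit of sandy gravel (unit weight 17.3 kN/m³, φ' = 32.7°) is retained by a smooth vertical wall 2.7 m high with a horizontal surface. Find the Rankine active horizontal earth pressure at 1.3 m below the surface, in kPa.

K_a = (1 − sin φ)/(1 + sin φ) = 0.2985.
σ_h = K_a γ z = 0.2985 × 17.3 × 1.3 = 6.713 kPa.

6.71 kPa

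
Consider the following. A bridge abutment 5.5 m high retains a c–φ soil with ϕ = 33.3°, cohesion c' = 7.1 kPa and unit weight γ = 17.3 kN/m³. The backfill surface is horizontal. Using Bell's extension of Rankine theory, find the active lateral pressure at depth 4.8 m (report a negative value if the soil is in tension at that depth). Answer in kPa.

16.5 kPa

K_a = (1 − sin φ)/(1 + sin φ) = 0.2911.
σ_a = K_a γ z − 2c√K_a = 0.2911×17.3×4.8 − 2×7.1×0.5396 = 16.51 kPa.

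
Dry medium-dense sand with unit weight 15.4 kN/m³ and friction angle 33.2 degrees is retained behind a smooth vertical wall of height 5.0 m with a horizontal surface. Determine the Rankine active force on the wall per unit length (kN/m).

K_a = tan²(45° − φ/2) = 0.2924.
P_a = ½ K_a γ H² = 0.5 × 0.2924 × 15.4 × 5.0² = 56.28 kN/m.

56.3 kN/m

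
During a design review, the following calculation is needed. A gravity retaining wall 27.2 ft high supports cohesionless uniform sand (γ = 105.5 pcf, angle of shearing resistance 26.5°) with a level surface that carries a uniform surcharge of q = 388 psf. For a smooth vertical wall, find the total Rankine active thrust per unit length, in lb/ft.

19000 lb/ft

K_a = tan²(45° − φ/2) = 0.3829.
Soil triangle: ½ K_a γ H² = 0.5×0.3829×105.5×27.2² = 14940 lb/ft.
Surcharge rectangle: K_a q H = 0.3829×388×27.2 = 4041 lb/ft.
Total = 14940 + 4041 = 18990 lb/ft.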